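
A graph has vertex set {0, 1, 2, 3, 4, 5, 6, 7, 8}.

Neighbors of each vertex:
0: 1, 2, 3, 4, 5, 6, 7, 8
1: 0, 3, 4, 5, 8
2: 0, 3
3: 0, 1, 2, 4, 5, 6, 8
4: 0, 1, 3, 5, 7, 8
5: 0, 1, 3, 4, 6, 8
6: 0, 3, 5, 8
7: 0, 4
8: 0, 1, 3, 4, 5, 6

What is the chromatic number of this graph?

0, 1, 3, 4, 5, 8 are mutually adjacent (a clique of size 6), so at least 6 colors are needed.
6 colors suffice: 0=red, 1=orange, 2=green, 3=blue, 4=yellow, 5=green, 6=yellow, 7=blue, 8=purple. Each edge has distinct colors on its endpoints.

6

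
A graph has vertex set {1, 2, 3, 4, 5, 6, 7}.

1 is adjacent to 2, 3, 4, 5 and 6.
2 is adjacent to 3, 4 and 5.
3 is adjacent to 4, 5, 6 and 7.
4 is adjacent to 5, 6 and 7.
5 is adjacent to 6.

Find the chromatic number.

5

1, 3, 4, 5, 6 are mutually adjacent (a clique of size 5), so at least 5 colors are needed.
5 colors suffice: color a → {4}; color b → {3}; color c → {1, 7}; color d → {5}; color e → {2, 6}. Every edge joins two different colors.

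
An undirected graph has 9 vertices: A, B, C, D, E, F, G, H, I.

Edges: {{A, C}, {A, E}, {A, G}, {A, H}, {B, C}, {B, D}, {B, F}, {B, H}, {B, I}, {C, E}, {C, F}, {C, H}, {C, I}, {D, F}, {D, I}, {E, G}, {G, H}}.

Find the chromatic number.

3

A, G, H are mutually adjacent, so at least 3 colors are needed.
A valid assignment using 3 colors: A=2, B=2, C=1, D=1, E=3, F=3, G=1, H=3, I=3. Every edge joins two different colors.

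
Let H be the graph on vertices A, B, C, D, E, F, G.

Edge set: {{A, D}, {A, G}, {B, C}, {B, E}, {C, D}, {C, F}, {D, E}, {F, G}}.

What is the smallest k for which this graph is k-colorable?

The cycle A-G-F-C-D-A has odd length 5, so it cannot be 2-colored; at least 3 colors are needed.
A valid assignment using 3 colors: A=3, B=1, C=2, D=1, E=2, F=1, G=2. Each edge has distinct colors on its endpoints.

3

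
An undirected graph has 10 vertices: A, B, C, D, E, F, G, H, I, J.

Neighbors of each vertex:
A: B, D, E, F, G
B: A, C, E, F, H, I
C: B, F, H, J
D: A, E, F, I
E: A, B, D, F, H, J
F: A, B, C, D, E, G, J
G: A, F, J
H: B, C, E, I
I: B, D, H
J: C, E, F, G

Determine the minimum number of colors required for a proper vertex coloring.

A, B, E, F are pairwise adjacent (a clique of size 4), so at least 4 colors are needed.
4 colors suffice: color 1 → {F, H}; color 2 → {C, E, G, I}; color 3 → {B, D, J}; color 4 → {A}. Every edge joins two different colors.

4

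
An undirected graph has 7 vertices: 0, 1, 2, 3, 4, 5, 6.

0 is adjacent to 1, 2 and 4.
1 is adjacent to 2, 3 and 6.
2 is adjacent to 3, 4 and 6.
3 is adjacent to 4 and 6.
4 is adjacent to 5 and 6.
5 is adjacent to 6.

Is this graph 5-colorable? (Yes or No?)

The chromatic number is 4. 2, 3, 4, 6 form a clique, so at least 4 colors are needed.
4 colors suffice: color a → {2, 5}; color b → {1, 4}; color c → {0, 6}; color d → {3}.
Since 5 ≥ 4, a proper 5-coloring certainly exists.

Yes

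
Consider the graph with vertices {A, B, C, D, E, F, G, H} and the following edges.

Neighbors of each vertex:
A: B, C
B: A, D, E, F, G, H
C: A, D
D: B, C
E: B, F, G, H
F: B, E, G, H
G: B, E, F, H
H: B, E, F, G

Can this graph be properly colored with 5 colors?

Yes

The chromatic number is 5. B, E, F, G, H are mutually adjacent (a clique of size 5), so at least 5 colors are needed.
5 colors suffice: A=blue, B=red, C=red, D=blue, E=purple, F=yellow, G=green, H=blue.
That is already a proper 5-coloring.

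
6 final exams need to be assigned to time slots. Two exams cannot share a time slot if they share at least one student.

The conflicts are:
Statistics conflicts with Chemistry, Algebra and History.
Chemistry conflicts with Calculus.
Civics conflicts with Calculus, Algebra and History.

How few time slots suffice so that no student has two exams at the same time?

The cycle Chemistry-Statistics-Algebra-Civics-Calculus-Chemistry has odd length 5, so it cannot be 2-colored; at least 3 time slots are needed.
Using 3 time slots: Statistics=1, Chemistry=2, Civics=1, Calculus=3, Algebra=2, History=2. Every pair that conflicts lands in different time slots.

3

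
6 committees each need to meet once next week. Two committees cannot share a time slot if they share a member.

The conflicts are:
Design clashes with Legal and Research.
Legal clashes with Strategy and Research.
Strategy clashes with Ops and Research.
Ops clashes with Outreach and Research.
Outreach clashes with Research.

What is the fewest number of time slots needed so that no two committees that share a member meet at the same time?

Design, Legal, Research pairwise conflict, so at least 3 time slots are needed.
A valid assignment using 3 time slots: Design=3, Legal=2, Strategy=3, Ops=2, Outreach=3, Research=1. No two conflicting committees share a time slot.

3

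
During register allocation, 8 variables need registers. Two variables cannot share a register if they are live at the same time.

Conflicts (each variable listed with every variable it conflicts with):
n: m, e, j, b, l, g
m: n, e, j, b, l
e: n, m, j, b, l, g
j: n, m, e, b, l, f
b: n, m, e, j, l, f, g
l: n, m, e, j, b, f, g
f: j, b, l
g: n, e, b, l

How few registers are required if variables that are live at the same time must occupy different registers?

6

n, m, e, j, b, l are mutually in conflict, so at least 6 registers are needed.
6 registers suffice: register 1 → {l}; register 2 → {b}; register 3 → {e, f}; register 4 → {j, g}; register 5 → {n}; register 6 → {m}. Each listed conflict is separated.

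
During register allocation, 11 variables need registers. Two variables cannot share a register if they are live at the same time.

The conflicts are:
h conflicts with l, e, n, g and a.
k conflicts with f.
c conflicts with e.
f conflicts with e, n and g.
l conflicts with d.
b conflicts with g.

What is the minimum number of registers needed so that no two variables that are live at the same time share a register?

2

f and n conflict, so at least 2 registers are needed.
2 registers suffice: register 1 → {h, c, f, d, b}; register 2 → {k, l, e, n, g, a}. No two conflicting variables share a register.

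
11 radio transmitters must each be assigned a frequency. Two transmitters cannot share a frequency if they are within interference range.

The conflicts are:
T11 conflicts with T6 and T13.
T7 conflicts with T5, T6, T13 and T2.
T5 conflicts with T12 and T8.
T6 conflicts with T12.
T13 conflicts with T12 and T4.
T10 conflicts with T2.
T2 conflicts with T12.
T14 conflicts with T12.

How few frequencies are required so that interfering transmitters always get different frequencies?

T14 and T12 conflict, so at least 2 frequencies are needed.
2 frequencies suffice: frequency 1 → {T11, T7, T10, T12, T8, T4}; frequency 2 → {T5, T6, T13, T2, T14}. Every pair that conflicts lands in different frequencies.

2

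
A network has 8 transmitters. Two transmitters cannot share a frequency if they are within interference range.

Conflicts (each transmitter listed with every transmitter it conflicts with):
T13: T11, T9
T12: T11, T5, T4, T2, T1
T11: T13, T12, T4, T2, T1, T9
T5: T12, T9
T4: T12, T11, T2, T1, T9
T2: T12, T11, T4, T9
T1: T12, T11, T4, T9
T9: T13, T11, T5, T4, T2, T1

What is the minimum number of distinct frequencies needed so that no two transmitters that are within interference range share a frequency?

T11, T4, T2, T9 all conflict with each other, so at least 4 frequencies are needed.
4 frequencies suffice: frequency 1 → {T12, T9}; frequency 2 → {T11, T5}; frequency 3 → {T13, T4}; frequency 4 → {T2, T1}. Each listed conflict is separated.

4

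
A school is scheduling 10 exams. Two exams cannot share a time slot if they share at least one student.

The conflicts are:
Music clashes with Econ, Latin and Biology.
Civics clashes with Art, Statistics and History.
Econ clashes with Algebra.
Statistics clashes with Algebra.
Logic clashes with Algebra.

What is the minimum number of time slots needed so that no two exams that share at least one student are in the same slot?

Statistics and Algebra conflict, so at least 2 time slots are needed.
A valid assignment using 2 time slots: Music=1, Civics=1, Econ=2, Art=2, Latin=2, Biology=2, Statistics=2, History=2, Logic=2, Algebra=1. No two conflicting exams share a time slot.

2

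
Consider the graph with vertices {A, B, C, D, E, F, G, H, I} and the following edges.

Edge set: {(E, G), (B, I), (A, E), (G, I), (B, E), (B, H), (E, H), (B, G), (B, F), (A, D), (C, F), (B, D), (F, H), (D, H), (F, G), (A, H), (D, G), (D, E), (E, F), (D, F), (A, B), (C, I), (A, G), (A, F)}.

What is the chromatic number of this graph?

A, B, D, E, F, G are pairwise adjacent (a clique of size 6), so at least 6 colors are needed.
6 colors suffice: color 1 → {B, C}; color 2 → {F, I}; color 3 → {D}; color 4 → {E}; color 5 → {A}; color 6 → {G, H}. No two adjacent vertices share a color.

6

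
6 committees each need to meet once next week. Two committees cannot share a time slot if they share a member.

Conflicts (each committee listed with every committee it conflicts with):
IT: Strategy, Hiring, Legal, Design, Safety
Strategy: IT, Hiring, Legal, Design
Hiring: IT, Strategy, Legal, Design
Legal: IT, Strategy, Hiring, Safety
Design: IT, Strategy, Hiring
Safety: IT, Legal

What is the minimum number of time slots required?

IT, Strategy, Hiring, Legal pairwise conflict, so at least 4 time slots are needed.
A valid assignment using 4 time slots: IT=1, Strategy=4, Hiring=3, Legal=2, Design=2, Safety=3. Every pair that conflicts lands in different time slots.

4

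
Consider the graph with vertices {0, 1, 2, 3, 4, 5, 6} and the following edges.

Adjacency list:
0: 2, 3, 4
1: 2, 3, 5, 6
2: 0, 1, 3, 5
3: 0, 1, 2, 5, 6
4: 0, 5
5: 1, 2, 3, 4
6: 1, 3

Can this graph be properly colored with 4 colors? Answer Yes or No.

Yes

The chromatic number is 4. 1, 2, 3, 5 are pairwise adjacent (a clique of size 4), so at least 4 colors are needed.
4 colors suffice: color a → {3, 4}; color b → {0, 5, 6}; color c → {2}; color d → {1}.
That is already a proper 4-coloring.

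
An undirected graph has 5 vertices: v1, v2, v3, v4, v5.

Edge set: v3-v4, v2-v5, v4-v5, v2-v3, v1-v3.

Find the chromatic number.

2

v2 and v5 are adjacent, so at least 2 colors are needed.
A valid assignment using 2 colors: v1=2, v2=2, v3=1, v4=2, v5=1. Every edge joins two different colors.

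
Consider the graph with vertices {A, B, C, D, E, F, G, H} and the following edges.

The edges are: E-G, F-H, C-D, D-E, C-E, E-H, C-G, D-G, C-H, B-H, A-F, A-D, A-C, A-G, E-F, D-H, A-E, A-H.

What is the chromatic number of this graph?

A, C, D, E, G form a clique, so at least 5 colors are needed.
A valid assignment using 5 colors: A=green, B=red, C=purple, D=yellow, E=red, F=yellow, G=blue, H=blue. Each edge has distinct colors on its endpoints.

5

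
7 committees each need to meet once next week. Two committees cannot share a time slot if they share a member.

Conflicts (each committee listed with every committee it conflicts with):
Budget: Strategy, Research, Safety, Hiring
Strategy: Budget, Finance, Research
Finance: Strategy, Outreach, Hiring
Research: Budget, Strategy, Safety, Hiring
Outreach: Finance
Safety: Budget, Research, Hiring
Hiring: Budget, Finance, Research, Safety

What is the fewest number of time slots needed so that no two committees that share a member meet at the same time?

4

Budget, Research, Safety, Hiring all conflict with each other, so at least 4 time slots are needed.
4 time slots suffice: time slot 1 → {Strategy, Outreach, Hiring}; time slot 2 → {Finance, Research}; time slot 3 → {Budget}; time slot 4 → {Safety}. No two conflicting committees share a time slot.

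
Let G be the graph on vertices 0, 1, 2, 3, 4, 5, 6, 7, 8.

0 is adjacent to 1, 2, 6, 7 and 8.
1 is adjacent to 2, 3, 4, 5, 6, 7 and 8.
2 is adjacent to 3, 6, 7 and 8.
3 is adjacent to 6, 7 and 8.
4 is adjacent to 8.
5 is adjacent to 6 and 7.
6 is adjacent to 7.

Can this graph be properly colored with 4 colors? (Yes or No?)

1, 2, 3, 6, 7 form a clique, so at least 5 colors are needed.
So 4 colors are not enough.

No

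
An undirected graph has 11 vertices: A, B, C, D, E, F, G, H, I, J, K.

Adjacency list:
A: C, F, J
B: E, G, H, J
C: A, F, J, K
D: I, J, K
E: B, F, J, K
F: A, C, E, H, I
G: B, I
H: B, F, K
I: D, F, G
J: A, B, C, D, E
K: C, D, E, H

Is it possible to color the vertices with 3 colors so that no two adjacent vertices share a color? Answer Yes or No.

Yes

The chromatic number is 3. A, C, F are pairwise adjacent, so at least 3 colors are needed.
3 colors suffice: color 1 → {F, G, J, K}; color 2 → {B, C, D}; color 3 → {A, E, H, I}.
That is already a proper 3-coloring.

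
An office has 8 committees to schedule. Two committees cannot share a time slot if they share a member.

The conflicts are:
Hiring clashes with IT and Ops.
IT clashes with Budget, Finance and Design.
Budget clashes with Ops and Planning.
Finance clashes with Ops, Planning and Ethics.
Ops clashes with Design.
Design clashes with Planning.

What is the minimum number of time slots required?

Budget and Ops conflict, so at least 2 time slots are needed.
2 time slots suffice: time slot 1 → {Hiring, Budget, Finance, Design}; time slot 2 → {IT, Ops, Planning, Ethics}. Each listed conflict is separated.

2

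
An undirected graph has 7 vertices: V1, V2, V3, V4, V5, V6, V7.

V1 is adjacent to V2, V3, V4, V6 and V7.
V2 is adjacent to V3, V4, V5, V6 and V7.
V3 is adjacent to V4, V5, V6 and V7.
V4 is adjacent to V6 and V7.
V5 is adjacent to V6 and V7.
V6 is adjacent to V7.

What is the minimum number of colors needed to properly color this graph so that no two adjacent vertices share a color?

V1, V2, V3, V4, V6, V7 are pairwise adjacent (a clique of size 6), so at least 6 colors are needed.
6 colors suffice: color 1 → {V6}; color 2 → {V2}; color 3 → {V3}; color 4 → {V7}; color 5 → {V4, V5}; color 6 → {V1}. Every edge joins two different colors.

6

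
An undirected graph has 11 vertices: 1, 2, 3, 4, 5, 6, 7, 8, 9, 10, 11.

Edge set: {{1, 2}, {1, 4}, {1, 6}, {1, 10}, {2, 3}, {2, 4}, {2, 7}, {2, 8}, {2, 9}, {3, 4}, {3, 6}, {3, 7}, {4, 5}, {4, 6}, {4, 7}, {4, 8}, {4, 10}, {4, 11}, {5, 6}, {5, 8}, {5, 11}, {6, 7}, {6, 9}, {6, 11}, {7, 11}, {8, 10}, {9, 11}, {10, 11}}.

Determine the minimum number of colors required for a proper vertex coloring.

4, 5, 6, 11 form a clique, so at least 4 colors are needed.
A valid assignment using 4 colors: 1=green, 2=blue, 3=green, 4=red, 5=yellow, 6=blue, 7=yellow, 8=green, 9=red, 10=blue, 11=green. Every edge joins two different colors.

4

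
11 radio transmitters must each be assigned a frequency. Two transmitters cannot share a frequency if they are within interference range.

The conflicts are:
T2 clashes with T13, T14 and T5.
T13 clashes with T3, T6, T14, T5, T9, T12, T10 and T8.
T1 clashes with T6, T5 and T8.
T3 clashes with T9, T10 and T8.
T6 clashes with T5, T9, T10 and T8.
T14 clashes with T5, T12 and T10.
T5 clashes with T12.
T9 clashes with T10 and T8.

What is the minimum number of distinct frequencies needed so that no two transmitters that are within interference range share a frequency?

4

T13, T3, T9, T10 pairwise conflict, so at least 4 frequencies are needed.
4 frequencies suffice: T2=4, T13=1, T1=1, T3=3, T6=3, T14=3, T5=2, T9=4, T12=4, T10=2, T8=2. No two conflicting transmitters share a frequency.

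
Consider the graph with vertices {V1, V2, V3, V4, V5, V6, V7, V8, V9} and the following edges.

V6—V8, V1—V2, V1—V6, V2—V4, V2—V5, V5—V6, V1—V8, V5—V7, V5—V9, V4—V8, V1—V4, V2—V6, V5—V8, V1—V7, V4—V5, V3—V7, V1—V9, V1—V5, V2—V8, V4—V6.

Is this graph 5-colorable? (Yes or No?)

No

V1, V2, V4, V5, V6, V8 form a clique, so at least 6 colors are needed.
So 5 colors are not enough.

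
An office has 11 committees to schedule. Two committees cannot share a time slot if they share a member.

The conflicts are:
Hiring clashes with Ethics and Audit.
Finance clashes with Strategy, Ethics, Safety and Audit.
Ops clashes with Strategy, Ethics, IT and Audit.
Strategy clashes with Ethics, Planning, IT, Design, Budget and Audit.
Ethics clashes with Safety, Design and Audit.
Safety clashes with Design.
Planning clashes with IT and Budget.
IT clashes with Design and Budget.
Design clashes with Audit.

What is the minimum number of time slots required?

4

Strategy, Planning, IT, Budget all conflict with each other, so at least 4 time slots are needed.
4 time slots suffice: Hiring=1, Finance=4, Ops=4, Strategy=1, Ethics=2, Safety=1, Planning=3, IT=2, Design=4, Budget=4, Audit=3. Each listed conflict is separated.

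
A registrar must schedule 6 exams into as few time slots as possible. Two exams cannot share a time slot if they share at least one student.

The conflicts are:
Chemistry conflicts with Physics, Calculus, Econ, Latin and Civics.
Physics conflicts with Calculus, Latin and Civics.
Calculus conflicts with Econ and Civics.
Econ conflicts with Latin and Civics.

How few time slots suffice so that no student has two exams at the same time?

Chemistry, Physics, Calculus, Civics are mutually in conflict, so at least 4 time slots are needed.
Using 4 time slots: Chemistry=1, Physics=2, Calculus=4, Econ=2, Latin=3, Civics=3. Each listed conflict is separated.

4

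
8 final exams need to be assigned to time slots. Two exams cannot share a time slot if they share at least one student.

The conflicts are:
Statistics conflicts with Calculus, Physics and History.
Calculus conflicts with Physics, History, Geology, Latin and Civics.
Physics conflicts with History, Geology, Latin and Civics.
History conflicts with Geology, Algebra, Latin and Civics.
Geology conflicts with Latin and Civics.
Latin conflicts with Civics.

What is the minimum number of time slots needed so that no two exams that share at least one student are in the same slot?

6

Calculus, Physics, History, Geology, Latin, Civics all conflict with each other, so at least 6 time slots are needed.
6 time slots suffice: time slot 1 → {History}; time slot 2 → {Calculus, Algebra}; time slot 3 → {Physics}; time slot 4 → {Statistics, Geology}; time slot 5 → {Latin}; time slot 6 → {Civics}. Every pair that conflicts lands in different time slots.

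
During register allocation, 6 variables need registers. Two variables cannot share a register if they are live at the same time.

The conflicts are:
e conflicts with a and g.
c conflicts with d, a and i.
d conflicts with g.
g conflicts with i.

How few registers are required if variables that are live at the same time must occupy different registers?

The cycle e-g-d-c-a-e has odd length 5, so it cannot be 2-colored; at least 3 registers are needed.
3 registers suffice: register 1 → {c, g}; register 2 → {e, d, i}; register 3 → {a}. No two conflicting variables share a register.

3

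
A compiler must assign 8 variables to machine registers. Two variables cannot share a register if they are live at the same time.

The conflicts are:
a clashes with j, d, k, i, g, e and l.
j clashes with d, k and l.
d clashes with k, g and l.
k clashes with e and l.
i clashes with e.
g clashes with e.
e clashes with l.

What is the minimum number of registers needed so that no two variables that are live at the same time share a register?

5

a, j, d, k, l pairwise conflict, so at least 5 registers are needed.
5 registers suffice: register 1 → {a}; register 2 → {k, i, g}; register 3 → {l}; register 4 → {d, e}; register 5 → {j}. No two conflicting variables share a register.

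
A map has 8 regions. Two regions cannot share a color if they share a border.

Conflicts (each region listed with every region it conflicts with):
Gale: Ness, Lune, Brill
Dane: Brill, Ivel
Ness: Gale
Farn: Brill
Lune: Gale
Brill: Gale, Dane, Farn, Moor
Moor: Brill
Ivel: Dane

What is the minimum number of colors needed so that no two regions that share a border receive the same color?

2

Gale and Brill conflict, so at least 2 colors are needed.
2 colors suffice: color 1 → {Ness, Lune, Brill, Ivel}; color 2 → {Gale, Dane, Farn, Moor}. No two conflicting regions share a color.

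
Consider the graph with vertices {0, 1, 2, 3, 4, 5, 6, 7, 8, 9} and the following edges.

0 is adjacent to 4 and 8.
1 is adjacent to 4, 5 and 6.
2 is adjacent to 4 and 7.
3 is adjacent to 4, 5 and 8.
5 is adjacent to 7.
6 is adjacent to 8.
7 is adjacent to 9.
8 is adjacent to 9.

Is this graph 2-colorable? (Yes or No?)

No

The cycle 8-6-1-4-0-8 has odd length 5, so it cannot be 2-colored; at least 3 colors are needed.
So 2 colors are not enough.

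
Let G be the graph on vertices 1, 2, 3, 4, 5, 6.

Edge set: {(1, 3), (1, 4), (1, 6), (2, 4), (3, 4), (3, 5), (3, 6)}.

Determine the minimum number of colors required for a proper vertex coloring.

1, 3, 4 form a triangle, so at least 3 colors are needed.
One proper 3-coloring: 1=c, 2=a, 3=a, 4=b, 5=b, 6=b. Each edge has distinct colors on its endpoints.

3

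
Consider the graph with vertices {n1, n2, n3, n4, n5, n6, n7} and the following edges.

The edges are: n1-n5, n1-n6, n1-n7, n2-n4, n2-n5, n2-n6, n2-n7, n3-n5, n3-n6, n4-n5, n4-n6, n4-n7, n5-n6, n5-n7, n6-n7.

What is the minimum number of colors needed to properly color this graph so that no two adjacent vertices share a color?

n2, n4, n5, n6, n7 are pairwise adjacent (a clique of size 5), so at least 5 colors are needed.
5 colors suffice: color 1 → {n5}; color 2 → {n6}; color 3 → {n3, n7}; color 4 → {n1, n4}; color 5 → {n2}. Every edge joins two different colors.

5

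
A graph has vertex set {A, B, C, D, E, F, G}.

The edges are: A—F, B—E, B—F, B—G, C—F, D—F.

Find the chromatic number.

D and F are adjacent, so at least 2 colors are needed.
2 colors suffice: color 1 → {E, F, G}; color 2 → {A, B, C, D}. Each edge has distinct colors on its endpoints.

2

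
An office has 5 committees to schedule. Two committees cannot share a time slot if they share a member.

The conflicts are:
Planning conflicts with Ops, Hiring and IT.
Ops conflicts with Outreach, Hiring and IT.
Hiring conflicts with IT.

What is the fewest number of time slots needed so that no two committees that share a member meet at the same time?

Planning, Ops, Hiring, IT all conflict with each other, so at least 4 time slots are needed.
4 time slots suffice: Planning=2, Ops=1, Outreach=2, Hiring=4, IT=3. Each listed conflict is separated.

4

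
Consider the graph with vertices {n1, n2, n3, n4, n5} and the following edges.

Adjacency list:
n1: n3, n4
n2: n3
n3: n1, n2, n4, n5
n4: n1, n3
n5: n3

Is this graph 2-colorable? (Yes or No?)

n1, n3, n4 are pairwise adjacent, so at least 3 colors are needed.
So 2 colors are not enough.

No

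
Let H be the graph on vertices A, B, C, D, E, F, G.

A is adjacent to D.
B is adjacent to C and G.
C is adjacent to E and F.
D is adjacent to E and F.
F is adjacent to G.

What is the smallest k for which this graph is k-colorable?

2

B and G are adjacent, so at least 2 colors are needed.
One proper 2-coloring: A=1, B=1, C=2, D=2, E=1, F=1, G=2. Every edge joins two different colors.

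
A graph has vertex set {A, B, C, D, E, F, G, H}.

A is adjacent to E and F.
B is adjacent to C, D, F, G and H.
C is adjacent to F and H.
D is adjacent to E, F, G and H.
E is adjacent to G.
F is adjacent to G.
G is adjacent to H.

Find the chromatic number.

B, D, G, H are mutually adjacent (a clique of size 4), so at least 4 colors are needed.
4 colors suffice: A=red, B=blue, C=red, D=green, E=blue, F=yellow, G=red, H=yellow. Every edge joins two different colors.

4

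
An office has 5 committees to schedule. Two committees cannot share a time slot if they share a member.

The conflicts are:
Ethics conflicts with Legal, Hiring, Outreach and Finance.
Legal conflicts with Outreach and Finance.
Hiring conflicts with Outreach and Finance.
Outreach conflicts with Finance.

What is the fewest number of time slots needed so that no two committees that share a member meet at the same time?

Ethics, Hiring, Outreach, Finance pairwise conflict, so at least 4 time slots are needed.
4 time slots suffice: time slot 1 → {Outreach}; time slot 2 → {Ethics}; time slot 3 → {Finance}; time slot 4 → {Legal, Hiring}. No two conflicting committees share a time slot.

4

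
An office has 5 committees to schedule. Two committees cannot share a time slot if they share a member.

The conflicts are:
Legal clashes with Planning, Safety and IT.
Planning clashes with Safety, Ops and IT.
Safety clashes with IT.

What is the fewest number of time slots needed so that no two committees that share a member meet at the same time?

Legal, Planning, Safety, IT all conflict with each other, so at least 4 time slots are needed.
4 time slots suffice: Legal=2, Planning=1, Safety=3, Ops=2, IT=4. Each listed conflict is separated.

4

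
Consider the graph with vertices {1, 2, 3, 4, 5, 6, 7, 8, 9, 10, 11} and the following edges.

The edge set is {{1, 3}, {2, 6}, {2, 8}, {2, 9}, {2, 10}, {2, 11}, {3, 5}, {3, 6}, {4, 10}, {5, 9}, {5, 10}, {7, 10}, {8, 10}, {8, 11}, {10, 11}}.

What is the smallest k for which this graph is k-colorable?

2, 8, 10, 11 form a clique, so at least 4 colors are needed.
4 colors suffice: color a → {3, 9, 10}; color b → {1, 2, 4, 5, 7}; color c → {6, 11}; color d → {8}. Each edge has distinct colors on its endpoints.

4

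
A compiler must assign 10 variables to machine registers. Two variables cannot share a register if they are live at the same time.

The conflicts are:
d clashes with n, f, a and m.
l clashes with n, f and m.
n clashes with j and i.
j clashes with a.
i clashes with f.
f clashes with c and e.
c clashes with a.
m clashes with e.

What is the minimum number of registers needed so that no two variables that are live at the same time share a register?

2

d and m conflict, so at least 2 registers are needed.
2 registers suffice: register 1 → {n, f, a, m}; register 2 → {d, l, j, i, c, e}. Every pair that conflicts lands in different registers.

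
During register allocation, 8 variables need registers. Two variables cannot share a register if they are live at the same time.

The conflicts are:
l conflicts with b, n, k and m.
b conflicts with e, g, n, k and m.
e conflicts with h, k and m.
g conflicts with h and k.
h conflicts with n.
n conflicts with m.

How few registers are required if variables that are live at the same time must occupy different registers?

l, b, n, m are mutually in conflict, so at least 4 registers are needed.
A valid assignment using 4 registers: l=3, b=1, e=3, g=3, h=1, n=4, k=2, m=2. Each listed conflict is separated.

4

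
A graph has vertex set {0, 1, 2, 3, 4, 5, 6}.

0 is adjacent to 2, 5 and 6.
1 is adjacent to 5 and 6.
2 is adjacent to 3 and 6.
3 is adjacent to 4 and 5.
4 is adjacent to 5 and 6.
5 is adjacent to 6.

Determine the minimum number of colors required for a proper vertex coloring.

0, 2, 6 are pairwise adjacent, so at least 3 colors are needed.
3 colors suffice: color red → {3, 6}; color blue → {2, 5}; color green → {0, 1, 4}. No two adjacent vertices share a color.

3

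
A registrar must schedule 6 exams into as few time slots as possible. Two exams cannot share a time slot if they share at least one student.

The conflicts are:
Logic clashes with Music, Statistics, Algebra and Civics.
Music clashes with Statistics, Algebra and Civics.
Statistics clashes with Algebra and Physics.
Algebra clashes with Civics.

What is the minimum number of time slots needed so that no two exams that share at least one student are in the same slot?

Logic, Music, Algebra, Civics all conflict with each other, so at least 4 time slots are needed.
4 time slots suffice: time slot 1 → {Logic, Physics}; time slot 2 → {Music}; time slot 3 → {Statistics, Civics}; time slot 4 → {Algebra}. No two conflicting exams share a time slot.

4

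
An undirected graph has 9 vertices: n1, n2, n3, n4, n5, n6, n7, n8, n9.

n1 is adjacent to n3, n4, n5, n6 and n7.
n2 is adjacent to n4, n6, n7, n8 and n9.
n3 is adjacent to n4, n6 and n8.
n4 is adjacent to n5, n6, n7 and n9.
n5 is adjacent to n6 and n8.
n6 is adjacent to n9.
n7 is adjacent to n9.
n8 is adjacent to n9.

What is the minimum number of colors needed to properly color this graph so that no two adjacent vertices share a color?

n1, n4, n5, n6 are mutually adjacent (a clique of size 4), so at least 4 colors are needed.
4 colors suffice: n1=3, n2=3, n3=4, n4=1, n5=4, n6=2, n7=2, n8=1, n9=4. Every edge joins two different colors.

4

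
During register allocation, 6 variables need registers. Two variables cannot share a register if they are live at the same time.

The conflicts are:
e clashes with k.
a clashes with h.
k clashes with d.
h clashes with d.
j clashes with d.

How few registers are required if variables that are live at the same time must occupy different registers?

2

h and d conflict, so at least 2 registers are needed.
2 registers suffice: register 1 → {e, a, d}; register 2 → {k, h, j}. Every pair that conflicts lands in different registers.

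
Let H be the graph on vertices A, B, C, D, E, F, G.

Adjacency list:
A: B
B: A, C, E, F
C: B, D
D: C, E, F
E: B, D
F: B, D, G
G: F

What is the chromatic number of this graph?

A and B are adjacent, so at least 2 colors are needed.
2 colors suffice: color 1 → {B, D, G}; color 2 → {A, C, E, F}. Each edge has distinct colors on its endpoints.

2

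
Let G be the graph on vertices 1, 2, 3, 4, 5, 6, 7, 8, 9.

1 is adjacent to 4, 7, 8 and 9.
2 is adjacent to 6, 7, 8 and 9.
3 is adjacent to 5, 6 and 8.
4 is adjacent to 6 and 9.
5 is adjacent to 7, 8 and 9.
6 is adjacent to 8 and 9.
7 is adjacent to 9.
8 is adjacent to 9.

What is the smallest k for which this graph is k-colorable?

2, 6, 8, 9 form a clique, so at least 4 colors are needed.
One proper 4-coloring: 1=green, 2=yellow, 3=red, 4=blue, 5=green, 6=green, 7=blue, 8=blue, 9=red. Each edge has distinct colors on its endpoints.

4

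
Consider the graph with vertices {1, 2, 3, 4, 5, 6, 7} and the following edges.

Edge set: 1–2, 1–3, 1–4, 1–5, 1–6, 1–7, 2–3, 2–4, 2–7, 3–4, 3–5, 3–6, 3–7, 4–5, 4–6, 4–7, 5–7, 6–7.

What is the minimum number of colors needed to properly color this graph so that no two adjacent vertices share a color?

5

1, 2, 3, 4, 7 are mutually adjacent (a clique of size 5), so at least 5 colors are needed.
5 colors suffice: color a → {7}; color b → {3}; color c → {1}; color d → {4}; color e → {2, 5, 6}. Every edge joins two different colors.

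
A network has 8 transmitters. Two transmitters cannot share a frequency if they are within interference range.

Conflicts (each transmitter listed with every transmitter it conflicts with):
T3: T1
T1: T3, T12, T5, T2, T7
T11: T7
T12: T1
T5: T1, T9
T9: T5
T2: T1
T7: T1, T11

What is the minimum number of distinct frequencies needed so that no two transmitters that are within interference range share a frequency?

T11 and T7 conflict, so at least 2 frequencies are needed.
2 frequencies suffice: frequency 1 → {T1, T11, T9}; frequency 2 → {T3, T12, T5, T2, T7}. Each listed conflict is separated.

2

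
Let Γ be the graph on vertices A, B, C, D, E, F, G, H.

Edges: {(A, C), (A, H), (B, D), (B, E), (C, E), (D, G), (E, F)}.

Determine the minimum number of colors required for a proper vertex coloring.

A and H are adjacent, so at least 2 colors are needed.
2 colors suffice: color 1 → {A, D, E}; color 2 → {B, C, F, G, H}. No two adjacent vertices share a color.

2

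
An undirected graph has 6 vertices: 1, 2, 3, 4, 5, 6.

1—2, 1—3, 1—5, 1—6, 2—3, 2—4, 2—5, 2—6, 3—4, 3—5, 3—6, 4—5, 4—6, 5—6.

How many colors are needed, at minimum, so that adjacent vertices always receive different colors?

5

2, 3, 4, 5, 6 are pairwise adjacent (a clique of size 5), so at least 5 colors are needed.
5 colors suffice: 1=e, 2=b, 3=c, 4=e, 5=d, 6=a. Every edge joins two different colors.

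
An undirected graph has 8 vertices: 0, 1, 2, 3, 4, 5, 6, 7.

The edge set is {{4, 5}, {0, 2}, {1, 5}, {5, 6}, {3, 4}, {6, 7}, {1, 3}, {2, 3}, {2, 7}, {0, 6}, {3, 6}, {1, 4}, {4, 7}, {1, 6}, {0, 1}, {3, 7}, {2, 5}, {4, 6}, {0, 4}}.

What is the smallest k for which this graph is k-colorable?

4

3, 4, 6, 7 form a clique, so at least 4 colors are needed.
4 colors suffice: color red → {2, 4}; color blue → {6}; color green → {0, 3, 5}; color yellow → {1, 7}. No two adjacent vertices share a color.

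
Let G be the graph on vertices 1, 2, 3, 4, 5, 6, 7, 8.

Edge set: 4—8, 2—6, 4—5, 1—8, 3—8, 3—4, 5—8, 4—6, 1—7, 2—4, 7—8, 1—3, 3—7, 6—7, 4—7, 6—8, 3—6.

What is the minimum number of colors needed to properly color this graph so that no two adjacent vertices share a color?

3, 4, 6, 7, 8 are pairwise adjacent (a clique of size 5), so at least 5 colors are needed.
5 colors suffice: color a → {1, 4}; color b → {2, 8}; color c → {3, 5}; color d → {6}; color e → {7}. Every edge joins two different colors.

5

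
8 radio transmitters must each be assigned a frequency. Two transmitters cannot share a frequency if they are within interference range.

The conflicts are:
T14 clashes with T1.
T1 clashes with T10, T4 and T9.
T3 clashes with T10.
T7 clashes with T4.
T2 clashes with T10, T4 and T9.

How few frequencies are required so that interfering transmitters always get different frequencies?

2

T14 and T1 conflict, so at least 2 frequencies are needed.
2 frequencies suffice: frequency 1 → {T1, T3, T7, T2}; frequency 2 → {T14, T10, T4, T9}. No two conflicting transmitters share a frequency.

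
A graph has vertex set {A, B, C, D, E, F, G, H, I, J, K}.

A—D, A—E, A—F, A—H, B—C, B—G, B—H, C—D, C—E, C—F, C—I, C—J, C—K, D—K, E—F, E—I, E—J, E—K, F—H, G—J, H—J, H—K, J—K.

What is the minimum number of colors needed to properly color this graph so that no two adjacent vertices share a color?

4

C, E, J, K are mutually adjacent (a clique of size 4), so at least 4 colors are needed.
A valid assignment using 4 colors: A=4, B=2, C=1, D=2, E=2, F=3, G=1, H=1, I=3, J=4, K=3. No two adjacent vertices share a color.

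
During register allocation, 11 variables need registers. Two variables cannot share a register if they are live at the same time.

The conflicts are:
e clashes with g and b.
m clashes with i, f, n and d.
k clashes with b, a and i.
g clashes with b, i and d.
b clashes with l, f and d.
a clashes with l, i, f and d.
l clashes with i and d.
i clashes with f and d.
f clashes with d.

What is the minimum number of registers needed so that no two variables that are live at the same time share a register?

4

a, i, f, d are mutually in conflict, so at least 4 registers are needed.
4 registers suffice: register 1 → {e, k, n, d}; register 2 → {b, i}; register 3 → {m, g, a}; register 4 → {l, f}. Every pair that conflicts lands in different registers.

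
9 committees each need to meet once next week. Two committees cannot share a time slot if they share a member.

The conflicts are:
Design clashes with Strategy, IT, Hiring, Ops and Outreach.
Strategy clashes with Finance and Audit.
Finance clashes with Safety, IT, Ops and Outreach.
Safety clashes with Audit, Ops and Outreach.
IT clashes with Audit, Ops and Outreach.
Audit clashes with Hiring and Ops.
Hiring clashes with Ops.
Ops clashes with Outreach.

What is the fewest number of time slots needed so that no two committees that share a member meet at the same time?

Design, IT, Ops, Outreach are mutually in conflict, so at least 4 time slots are needed.
Using 4 time slots: Design=2, Strategy=1, Finance=2, Safety=3, IT=3, Audit=2, Hiring=3, Ops=1, Outreach=4. No two conflicting committees share a time slot.

4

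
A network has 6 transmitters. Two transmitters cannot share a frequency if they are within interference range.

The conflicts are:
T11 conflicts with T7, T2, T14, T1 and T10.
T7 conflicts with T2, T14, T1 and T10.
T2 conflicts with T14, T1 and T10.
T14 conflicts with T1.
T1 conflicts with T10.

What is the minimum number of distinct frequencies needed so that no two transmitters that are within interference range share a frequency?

T11, T7, T2, T1, T10 are mutually in conflict, so at least 5 frequencies are needed.
5 frequencies suffice: T11=1, T7=2, T2=3, T14=5, T1=4, T10=5. Every pair that conflicts lands in different frequencies.

5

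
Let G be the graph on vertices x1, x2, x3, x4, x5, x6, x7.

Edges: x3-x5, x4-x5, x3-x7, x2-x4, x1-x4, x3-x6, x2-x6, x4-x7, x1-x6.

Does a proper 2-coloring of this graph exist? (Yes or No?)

The cycle x7-x4-x1-x6-x3-x7 has odd length 5, so it cannot be 2-colored; at least 3 colors are needed.
So 2 colors are not enough.

No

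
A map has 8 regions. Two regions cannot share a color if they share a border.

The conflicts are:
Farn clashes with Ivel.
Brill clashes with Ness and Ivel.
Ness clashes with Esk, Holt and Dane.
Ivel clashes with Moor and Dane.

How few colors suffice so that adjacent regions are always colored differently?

2

Ness and Dane conflict, so at least 2 colors are needed.
2 colors suffice: color 1 → {Ness, Ivel}; color 2 → {Farn, Brill, Esk, Holt, Moor, Dane}. Each listed conflict is separated.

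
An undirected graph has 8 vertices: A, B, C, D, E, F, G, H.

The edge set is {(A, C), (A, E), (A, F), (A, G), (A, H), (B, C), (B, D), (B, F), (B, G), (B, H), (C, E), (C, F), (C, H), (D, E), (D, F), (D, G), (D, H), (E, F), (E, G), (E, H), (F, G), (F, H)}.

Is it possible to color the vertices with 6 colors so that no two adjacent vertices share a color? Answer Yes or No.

The chromatic number is 5. A, C, E, F, H form a clique, so at least 5 colors are needed.
5 colors suffice: A=4, B=3, C=5, D=4, E=3, F=1, G=2, H=2.
Since 6 ≥ 5, a proper 6-coloring certainly exists.

Yes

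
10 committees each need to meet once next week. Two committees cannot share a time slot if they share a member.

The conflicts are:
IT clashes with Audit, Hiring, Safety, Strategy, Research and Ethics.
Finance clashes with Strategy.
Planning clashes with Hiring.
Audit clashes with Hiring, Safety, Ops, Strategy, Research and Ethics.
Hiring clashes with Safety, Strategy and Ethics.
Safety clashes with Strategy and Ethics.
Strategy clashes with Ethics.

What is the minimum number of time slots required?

6

IT, Audit, Hiring, Safety, Strategy, Ethics pairwise conflict, so at least 6 time slots are needed.
6 time slots suffice: time slot 1 → {Finance, Planning, Audit}; time slot 2 → {Hiring, Ops, Research}; time slot 3 → {Strategy}; time slot 4 → {IT}; time slot 5 → {Ethics}; time slot 6 → {Safety}. No two conflicting committees share a time slot.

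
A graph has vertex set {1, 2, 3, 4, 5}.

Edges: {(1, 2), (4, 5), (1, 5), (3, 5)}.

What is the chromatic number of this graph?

2

1 and 5 are adjacent, so at least 2 colors are needed.
2 colors suffice: color red → {2, 5}; color blue → {1, 3, 4}. Each edge has distinct colors on its endpoints.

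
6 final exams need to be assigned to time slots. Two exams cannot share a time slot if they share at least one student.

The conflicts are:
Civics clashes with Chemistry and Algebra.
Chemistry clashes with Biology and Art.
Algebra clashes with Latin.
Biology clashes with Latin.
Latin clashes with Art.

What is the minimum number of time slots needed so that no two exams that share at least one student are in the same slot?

The cycle Civics-Chemistry-Biology-Latin-Algebra-Civics has odd length 5, so it cannot be 2-colored; at least 3 time slots are needed.
3 time slots suffice: time slot 1 → {Chemistry, Latin}; time slot 2 → {Algebra, Biology, Art}; time slot 3 → {Civics}. Every pair that conflicts lands in different time slots.

3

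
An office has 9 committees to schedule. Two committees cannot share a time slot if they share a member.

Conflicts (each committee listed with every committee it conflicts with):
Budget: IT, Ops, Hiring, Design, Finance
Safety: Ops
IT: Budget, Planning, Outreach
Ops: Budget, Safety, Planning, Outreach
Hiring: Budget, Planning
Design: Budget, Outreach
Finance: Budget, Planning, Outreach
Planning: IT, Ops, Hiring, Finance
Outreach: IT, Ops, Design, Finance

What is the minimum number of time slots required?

Finance and Planning conflict, so at least 2 time slots are needed.
A valid assignment using 2 time slots: Budget=1, Safety=1, IT=2, Ops=2, Hiring=2, Design=2, Finance=2, Planning=1, Outreach=1. Each listed conflict is separated.

2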